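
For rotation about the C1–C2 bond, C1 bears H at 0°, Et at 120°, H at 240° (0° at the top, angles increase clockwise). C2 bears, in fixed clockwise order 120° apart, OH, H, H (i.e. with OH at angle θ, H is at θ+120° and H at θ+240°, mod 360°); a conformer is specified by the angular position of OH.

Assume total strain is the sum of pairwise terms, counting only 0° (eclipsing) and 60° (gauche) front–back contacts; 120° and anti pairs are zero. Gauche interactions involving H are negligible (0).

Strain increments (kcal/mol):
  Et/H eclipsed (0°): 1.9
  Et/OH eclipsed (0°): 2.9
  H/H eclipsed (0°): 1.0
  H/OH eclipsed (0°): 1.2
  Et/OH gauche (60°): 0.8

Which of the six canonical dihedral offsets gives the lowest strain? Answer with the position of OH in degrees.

300°

OH at 0° is eclipsed. H at 0° is eclipsed with OH at 0° (1.2); Et at 120° is eclipsed with H at 120° (1.9); H at 240° is eclipsed with H at 240° (1.0). Total 4.1 kcal/mol.
OH at 60° is staggered. Et at 120° is gauche with OH at 60° (0.8). Total 0.8 kcal/mol.
OH at 120° is eclipsed. H at 0° is eclipsed with H at 0° (1.0); Et at 120° is eclipsed with OH at 120° (2.9); H at 240° is eclipsed with H at 240° (1.0). Total 4.9 kcal/mol.
OH at 180° is staggered. Et at 120° is gauche with OH at 180° (0.8). Total 0.8 kcal/mol.
OH at 240° is eclipsed. H at 0° is eclipsed with H at 0° (1.0); Et at 120° is eclipsed with H at 120° (1.9); H at 240° is eclipsed with OH at 240° (1.2). Total 4.1 kcal/mol.
OH at 300° (staggered): no non-H gauche contacts → 0.0 kcal/mol.
The minimum (0.0 kcal/mol) occurs with OH at 300°.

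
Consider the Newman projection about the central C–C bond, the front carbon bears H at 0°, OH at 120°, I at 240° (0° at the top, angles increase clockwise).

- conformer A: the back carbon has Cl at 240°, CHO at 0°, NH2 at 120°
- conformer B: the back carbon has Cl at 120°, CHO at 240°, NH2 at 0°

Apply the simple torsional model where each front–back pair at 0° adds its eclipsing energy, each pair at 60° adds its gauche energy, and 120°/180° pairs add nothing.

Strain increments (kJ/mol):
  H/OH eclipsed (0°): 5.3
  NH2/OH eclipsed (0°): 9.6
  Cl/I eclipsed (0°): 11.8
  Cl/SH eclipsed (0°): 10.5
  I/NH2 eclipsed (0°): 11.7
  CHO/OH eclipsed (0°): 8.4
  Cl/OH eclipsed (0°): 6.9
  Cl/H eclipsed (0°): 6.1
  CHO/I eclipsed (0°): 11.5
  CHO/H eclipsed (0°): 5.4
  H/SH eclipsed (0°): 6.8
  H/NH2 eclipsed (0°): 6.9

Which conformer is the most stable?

A is eclipsed. H at 0° is eclipsed with CHO at 0° (5.4); OH at 120° is eclipsed with NH2 at 120° (9.6); I at 240° is eclipsed with Cl at 240° (11.8). Total 26.8 kJ/mol.
B is eclipsed. H at 0° is eclipsed with NH2 at 0° (6.9); OH at 120° is eclipsed with Cl at 120° (6.9); I at 240° is eclipsed with CHO at 240° (11.5). Total 25.3 kJ/mol.
B has the lowest total (25.3 kJ/mol).

B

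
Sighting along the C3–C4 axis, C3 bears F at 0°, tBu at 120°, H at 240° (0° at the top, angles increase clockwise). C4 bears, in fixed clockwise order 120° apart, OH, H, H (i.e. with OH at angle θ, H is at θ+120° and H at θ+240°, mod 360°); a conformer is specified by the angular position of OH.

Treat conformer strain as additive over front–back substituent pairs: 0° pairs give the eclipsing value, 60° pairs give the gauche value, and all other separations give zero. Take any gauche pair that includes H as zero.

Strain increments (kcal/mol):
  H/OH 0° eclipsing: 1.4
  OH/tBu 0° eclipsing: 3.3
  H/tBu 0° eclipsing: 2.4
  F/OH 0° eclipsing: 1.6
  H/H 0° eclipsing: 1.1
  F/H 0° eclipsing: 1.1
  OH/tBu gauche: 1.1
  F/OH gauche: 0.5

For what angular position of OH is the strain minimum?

OH at 0° is eclipsed. F at 0° is eclipsed with OH at 0° (1.6); tBu at 120° is eclipsed with H at 120° (2.4); H at 240° is eclipsed with H at 240° (1.1). Total 5.1 kcal/mol.
OH at 60° is staggered. F at 0° is gauche with OH at 60° (0.5); tBu at 120° is gauche with OH at 60° (1.1). Total 1.6 kcal/mol.
OH at 120° is eclipsed. F at 0° is eclipsed with H at 0° (1.1); tBu at 120° is eclipsed with OH at 120° (3.3); H at 240° is eclipsed with H at 240° (1.1). Total 5.5 kcal/mol.
OH at 180° is staggered. tBu at 120° is gauche with OH at 180° (1.1). Total 1.1 kcal/mol.
OH at 240° is eclipsed. F at 0° is eclipsed with H at 0° (1.1); tBu at 120° is eclipsed with H at 120° (2.4); H at 240° is eclipsed with OH at 240° (1.4). Total 4.9 kcal/mol.
OH at 300° is staggered. F at 0° is gauche with OH at 300° (0.5). Total 0.5 kcal/mol.
The minimum (0.5 kcal/mol) occurs with OH at 300°.

300°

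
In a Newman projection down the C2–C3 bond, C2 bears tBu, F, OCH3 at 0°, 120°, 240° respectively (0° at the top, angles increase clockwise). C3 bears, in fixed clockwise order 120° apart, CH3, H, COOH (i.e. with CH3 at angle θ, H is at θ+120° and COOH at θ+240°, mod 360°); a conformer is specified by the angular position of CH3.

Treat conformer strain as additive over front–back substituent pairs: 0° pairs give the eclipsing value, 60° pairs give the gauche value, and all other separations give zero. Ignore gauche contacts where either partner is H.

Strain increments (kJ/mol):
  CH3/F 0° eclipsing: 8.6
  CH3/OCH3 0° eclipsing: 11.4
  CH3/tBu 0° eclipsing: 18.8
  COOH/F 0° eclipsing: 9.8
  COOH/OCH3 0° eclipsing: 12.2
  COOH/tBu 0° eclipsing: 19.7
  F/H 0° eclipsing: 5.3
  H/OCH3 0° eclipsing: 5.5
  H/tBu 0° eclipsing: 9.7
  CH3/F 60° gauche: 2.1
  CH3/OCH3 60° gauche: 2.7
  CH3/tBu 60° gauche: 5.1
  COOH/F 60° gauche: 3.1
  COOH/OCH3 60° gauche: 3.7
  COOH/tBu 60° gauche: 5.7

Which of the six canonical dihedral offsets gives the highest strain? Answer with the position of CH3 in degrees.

CH3 at 0° (eclipsed): tBu–CH3 eclipsed, F–H eclipsed, OCH3–COOH eclipsed; 18.8 + 5.3 + 12.2 = 36.3 kJ/mol.
CH3 at 60° (staggered): tBu–CH3 gauche, tBu–COOH gauche, F–CH3 gauche, OCH3–COOH gauche; 5.1 + 5.7 + 2.1 + 3.7 = 16.6 kJ/mol.
CH3 at 120° (eclipsed): tBu–COOH eclipsed, F–CH3 eclipsed, OCH3–H eclipsed; 19.7 + 8.6 + 5.5 = 33.8 kJ/mol.
CH3 at 180° (staggered): tBu–COOH gauche, F–CH3 gauche, F–COOH gauche, OCH3–CH3 gauche; 5.7 + 2.1 + 3.1 + 2.7 = 13.6 kJ/mol.
CH3 at 240° (eclipsed): tBu–H eclipsed, F–COOH eclipsed, OCH3–CH3 eclipsed; 9.7 + 9.8 + 11.4 = 30.9 kJ/mol.
CH3 at 300° (staggered): tBu–CH3 gauche, F–COOH gauche, OCH3–CH3 gauche, OCH3–COOH gauche; 5.1 + 3.1 + 2.7 + 3.7 = 14.6 kJ/mol.
The maximum (36.3 kJ/mol) occurs with CH3 at 0°.

0°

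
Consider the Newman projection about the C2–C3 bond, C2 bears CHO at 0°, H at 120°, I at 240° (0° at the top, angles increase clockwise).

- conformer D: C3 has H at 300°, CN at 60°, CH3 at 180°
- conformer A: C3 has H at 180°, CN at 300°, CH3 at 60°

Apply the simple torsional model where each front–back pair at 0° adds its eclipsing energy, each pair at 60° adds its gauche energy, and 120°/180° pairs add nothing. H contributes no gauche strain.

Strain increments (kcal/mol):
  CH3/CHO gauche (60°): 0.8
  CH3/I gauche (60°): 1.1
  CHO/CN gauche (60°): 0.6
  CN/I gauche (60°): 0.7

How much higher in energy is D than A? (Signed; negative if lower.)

D (staggered): CHO(0°)/CN(60°) gauche 0.6; I(240°)/CH3(180°) gauche 1.1 → 1.7 kcal/mol.
A (staggered): CHO(0°)/CN(300°) gauche 0.6; CHO(0°)/CH3(60°) gauche 0.8; I(240°)/CN(300°) gauche 0.7 → 2.1 kcal/mol.
E(D) − E(A) = 1.7 − 2.1 = -0.4 kcal/mol.

-0.4 kcal/mol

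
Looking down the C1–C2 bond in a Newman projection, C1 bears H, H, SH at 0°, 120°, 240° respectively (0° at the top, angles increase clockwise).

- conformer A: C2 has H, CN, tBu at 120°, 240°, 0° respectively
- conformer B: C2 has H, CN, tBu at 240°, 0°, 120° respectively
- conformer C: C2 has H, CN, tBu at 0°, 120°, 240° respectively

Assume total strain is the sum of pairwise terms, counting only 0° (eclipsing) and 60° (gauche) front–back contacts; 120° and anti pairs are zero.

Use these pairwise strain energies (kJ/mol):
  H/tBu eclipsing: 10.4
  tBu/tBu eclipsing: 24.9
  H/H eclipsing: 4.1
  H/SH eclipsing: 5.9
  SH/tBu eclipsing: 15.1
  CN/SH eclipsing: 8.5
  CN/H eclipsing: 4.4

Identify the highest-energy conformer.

C

A (eclipsed): H–tBu eclipsed, H–H eclipsed, SH–CN eclipsed; 10.4 + 4.1 + 8.5 = 23.0 kJ/mol.
B (eclipsed): H–CN eclipsed, H–tBu eclipsed, SH–H eclipsed; 4.4 + 10.4 + 5.9 = 20.7 kJ/mol.
C (eclipsed): H–H eclipsed, H–CN eclipsed, SH–tBu eclipsed; 4.1 + 4.4 + 15.1 = 23.6 kJ/mol.
C has the highest total (23.6 kJ/mol).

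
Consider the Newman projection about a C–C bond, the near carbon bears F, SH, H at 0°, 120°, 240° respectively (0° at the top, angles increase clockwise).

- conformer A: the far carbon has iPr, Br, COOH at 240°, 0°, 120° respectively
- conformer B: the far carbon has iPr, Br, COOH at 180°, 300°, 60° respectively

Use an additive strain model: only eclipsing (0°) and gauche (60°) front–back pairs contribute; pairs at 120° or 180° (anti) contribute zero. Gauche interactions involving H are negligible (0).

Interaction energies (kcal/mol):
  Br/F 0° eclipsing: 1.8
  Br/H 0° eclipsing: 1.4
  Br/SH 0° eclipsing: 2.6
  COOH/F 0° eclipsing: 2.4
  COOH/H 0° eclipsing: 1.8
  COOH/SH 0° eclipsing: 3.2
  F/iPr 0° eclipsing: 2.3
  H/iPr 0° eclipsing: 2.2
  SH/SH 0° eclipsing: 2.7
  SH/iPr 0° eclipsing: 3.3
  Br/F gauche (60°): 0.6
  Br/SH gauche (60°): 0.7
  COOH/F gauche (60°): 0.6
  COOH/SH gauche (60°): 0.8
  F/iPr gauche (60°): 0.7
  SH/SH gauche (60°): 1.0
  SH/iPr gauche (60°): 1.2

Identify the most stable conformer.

B

A (eclipsed): F(0°)/Br(0°) eclipsed 1.8; SH(120°)/COOH(120°) eclipsed 3.2; H(240°)/iPr(240°) eclipsed 2.2 → 7.2 kcal/mol.
B (staggered): F(0°)/Br(300°) gauche 0.6; F(0°)/COOH(60°) gauche 0.6; SH(120°)/iPr(180°) gauche 1.2; SH(120°)/COOH(60°) gauche 0.8 → 3.2 kcal/mol.
B has the lowest total (3.2 kcal/mol).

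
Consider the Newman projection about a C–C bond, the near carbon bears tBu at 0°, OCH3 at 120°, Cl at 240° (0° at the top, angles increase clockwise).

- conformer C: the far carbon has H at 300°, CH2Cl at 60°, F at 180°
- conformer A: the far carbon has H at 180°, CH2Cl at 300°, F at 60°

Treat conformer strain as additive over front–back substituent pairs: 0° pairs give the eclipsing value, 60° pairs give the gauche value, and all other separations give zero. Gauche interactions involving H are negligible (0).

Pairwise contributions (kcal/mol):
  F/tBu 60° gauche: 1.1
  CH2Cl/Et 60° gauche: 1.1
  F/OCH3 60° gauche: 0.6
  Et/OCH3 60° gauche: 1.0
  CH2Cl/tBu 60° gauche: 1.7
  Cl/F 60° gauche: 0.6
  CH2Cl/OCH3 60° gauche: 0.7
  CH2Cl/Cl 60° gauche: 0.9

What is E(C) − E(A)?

-0.7 kcal/mol

C (staggered): tBu–CH2Cl gauche, OCH3–CH2Cl gauche, OCH3–F gauche, Cl–F gauche; 1.7 + 0.7 + 0.6 + 0.6 = 3.6 kcal/mol.
A (staggered): tBu–CH2Cl gauche, tBu–F gauche, OCH3–F gauche, Cl–CH2Cl gauche; 1.7 + 1.1 + 0.6 + 0.9 = 4.3 kcal/mol.
E(C) − E(A) = 3.6 − 4.3 = -0.7 kcal/mol.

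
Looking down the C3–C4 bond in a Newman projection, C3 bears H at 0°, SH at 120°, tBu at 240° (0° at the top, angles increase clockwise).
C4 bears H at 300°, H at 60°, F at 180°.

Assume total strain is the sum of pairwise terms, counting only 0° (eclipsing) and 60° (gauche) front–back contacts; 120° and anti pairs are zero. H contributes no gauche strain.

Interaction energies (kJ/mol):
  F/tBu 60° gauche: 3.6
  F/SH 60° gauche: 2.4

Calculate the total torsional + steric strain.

6.0 kJ/mol

This conformer is staggered. SH at 120° is gauche with F at 180° (2.4); tBu at 240° is gauche with F at 180° (3.6). Total 6.0 kJ/mol.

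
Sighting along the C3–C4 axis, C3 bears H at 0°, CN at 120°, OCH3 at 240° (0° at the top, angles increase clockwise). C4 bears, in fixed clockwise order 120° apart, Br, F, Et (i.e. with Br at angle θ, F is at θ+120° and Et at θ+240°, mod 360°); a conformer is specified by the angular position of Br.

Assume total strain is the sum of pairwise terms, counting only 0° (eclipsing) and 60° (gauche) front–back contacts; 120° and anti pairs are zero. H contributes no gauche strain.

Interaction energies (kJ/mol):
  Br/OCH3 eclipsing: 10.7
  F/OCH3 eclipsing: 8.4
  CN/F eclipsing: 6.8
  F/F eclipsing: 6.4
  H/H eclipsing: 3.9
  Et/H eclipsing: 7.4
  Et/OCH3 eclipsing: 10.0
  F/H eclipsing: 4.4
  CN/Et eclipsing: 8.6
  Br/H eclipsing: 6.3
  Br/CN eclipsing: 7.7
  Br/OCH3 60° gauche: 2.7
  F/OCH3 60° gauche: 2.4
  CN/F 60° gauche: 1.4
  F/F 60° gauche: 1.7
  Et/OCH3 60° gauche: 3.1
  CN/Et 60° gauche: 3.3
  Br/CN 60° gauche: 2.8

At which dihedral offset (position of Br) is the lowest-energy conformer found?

60°

Br at 0° (eclipsed): H–Br eclipsed, CN–F eclipsed, OCH3–Et eclipsed; 6.3 + 6.8 + 10.0 = 23.1 kJ/mol.
Br at 60° (staggered): CN–Br gauche, CN–F gauche, OCH3–F gauche, OCH3–Et gauche; 2.8 + 1.4 + 2.4 + 3.1 = 9.7 kJ/mol.
Br at 120° (eclipsed): H–Et eclipsed, CN–Br eclipsed, OCH3–F eclipsed; 7.4 + 7.7 + 8.4 = 23.5 kJ/mol.
Br at 180° (staggered): CN–Br gauche, CN–Et gauche, OCH3–Br gauche, OCH3–F gauche; 2.8 + 3.3 + 2.7 + 2.4 = 11.2 kJ/mol.
Br at 240° (eclipsed): H–F eclipsed, CN–Et eclipsed, OCH3–Br eclipsed; 4.4 + 8.6 + 10.7 = 23.7 kJ/mol.
Br at 300° (staggered): CN–F gauche, CN–Et gauche, OCH3–Br gauche, OCH3–Et gauche; 1.4 + 3.3 + 2.7 + 3.1 = 10.5 kJ/mol.
The minimum (9.7 kJ/mol) occurs with Br at 60°.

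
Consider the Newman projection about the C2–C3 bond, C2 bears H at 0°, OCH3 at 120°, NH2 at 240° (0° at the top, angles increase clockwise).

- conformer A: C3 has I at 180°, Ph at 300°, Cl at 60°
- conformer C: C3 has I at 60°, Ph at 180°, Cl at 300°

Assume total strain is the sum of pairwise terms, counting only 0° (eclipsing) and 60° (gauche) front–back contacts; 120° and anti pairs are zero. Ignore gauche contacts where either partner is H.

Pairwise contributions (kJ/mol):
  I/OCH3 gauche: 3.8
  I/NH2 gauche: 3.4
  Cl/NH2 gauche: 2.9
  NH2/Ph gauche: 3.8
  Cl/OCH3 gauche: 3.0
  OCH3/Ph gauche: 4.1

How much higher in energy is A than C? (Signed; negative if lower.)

A (staggered): OCH3(120°)/I(180°) gauche 3.8; OCH3(120°)/Cl(60°) gauche 3.0; NH2(240°)/I(180°) gauche 3.4; NH2(240°)/Ph(300°) gauche 3.8 → 14.0 kJ/mol.
C (staggered): OCH3(120°)/I(60°) gauche 3.8; OCH3(120°)/Ph(180°) gauche 4.1; NH2(240°)/Ph(180°) gauche 3.8; NH2(240°)/Cl(300°) gauche 2.9 → 14.6 kJ/mol.
E(A) − E(C) = 14.0 − 14.6 = -0.6 kJ/mol.

-0.6 kJ/mol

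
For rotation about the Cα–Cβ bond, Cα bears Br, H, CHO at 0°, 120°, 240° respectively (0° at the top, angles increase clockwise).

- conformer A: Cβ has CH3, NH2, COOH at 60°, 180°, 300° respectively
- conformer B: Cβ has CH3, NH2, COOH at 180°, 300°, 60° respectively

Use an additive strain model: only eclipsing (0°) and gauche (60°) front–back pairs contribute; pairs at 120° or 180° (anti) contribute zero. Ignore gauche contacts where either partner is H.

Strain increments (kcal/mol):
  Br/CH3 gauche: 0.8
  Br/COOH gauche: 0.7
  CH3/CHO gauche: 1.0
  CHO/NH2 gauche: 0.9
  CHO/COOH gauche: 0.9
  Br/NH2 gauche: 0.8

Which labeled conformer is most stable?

A (staggered): Br(0°)/CH3(60°) gauche 0.8; Br(0°)/COOH(300°) gauche 0.7; CHO(240°)/NH2(180°) gauche 0.9; CHO(240°)/COOH(300°) gauche 0.9 → 3.3 kcal/mol.
B (staggered): Br(0°)/NH2(300°) gauche 0.8; Br(0°)/COOH(60°) gauche 0.7; CHO(240°)/CH3(180°) gauche 1.0; CHO(240°)/NH2(300°) gauche 0.9 → 3.4 kcal/mol.
A has the lowest total (3.3 kcal/mol).

A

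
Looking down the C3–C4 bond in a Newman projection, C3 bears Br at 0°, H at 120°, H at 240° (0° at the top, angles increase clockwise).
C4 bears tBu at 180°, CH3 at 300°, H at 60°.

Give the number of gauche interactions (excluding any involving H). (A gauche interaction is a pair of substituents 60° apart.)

Non-H gauche pairs: Br(0°)/CH3(300°) — 1 interaction.

1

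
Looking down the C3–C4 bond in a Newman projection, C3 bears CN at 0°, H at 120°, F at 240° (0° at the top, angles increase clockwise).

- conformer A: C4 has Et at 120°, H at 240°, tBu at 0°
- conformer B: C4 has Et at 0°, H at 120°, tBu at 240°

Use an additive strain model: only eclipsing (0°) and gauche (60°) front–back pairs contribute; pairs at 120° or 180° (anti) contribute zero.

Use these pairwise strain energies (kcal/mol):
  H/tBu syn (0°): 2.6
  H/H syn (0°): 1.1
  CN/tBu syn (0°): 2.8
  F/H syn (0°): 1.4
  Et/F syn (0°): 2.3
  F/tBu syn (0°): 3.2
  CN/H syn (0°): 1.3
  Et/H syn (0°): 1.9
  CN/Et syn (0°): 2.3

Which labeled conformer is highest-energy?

A (eclipsed): CN(0°)/tBu(0°) eclipsed 2.8; H(120°)/Et(120°) eclipsed 1.9; F(240°)/H(240°) eclipsed 1.4 → 6.1 kcal/mol.
B (eclipsed): CN(0°)/Et(0°) eclipsed 2.3; H(120°)/H(120°) eclipsed 1.1; F(240°)/tBu(240°) eclipsed 3.2 → 6.6 kcal/mol.
B has the highest total (6.6 kcal/mol).

B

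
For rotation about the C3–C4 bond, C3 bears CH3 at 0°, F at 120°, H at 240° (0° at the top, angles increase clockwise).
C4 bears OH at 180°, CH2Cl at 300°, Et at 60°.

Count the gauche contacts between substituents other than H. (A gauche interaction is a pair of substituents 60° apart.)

4

Non-H gauche pairs: CH3(0°)/CH2Cl(300°); CH3(0°)/Et(60°); F(120°)/OH(180°); F(120°)/Et(60°) — 4 interactions.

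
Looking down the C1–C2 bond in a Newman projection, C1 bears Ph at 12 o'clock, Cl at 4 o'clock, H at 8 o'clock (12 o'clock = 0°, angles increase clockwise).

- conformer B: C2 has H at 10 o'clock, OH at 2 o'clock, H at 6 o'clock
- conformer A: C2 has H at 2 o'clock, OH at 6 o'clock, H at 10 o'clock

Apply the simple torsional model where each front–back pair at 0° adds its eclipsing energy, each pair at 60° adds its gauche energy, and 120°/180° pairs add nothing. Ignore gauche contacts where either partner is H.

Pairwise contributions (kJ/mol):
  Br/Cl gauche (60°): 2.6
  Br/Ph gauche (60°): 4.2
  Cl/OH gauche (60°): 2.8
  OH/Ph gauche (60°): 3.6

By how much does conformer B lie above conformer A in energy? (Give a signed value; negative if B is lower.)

+3.6 kJ/mol

B (staggered): Ph(0°)/OH(60°) gauche 3.6; Cl(120°)/OH(60°) gauche 2.8 → 6.4 kJ/mol.
A (staggered): Cl(120°)/OH(180°) gauche 2.8 → 2.8 kJ/mol.
E(B) − E(A) = 6.4 − 2.8 = +3.6 kJ/mol.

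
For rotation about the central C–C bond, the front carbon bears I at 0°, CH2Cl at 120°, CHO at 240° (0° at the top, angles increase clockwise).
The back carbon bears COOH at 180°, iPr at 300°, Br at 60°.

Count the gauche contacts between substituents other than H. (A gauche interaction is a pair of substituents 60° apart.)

Non-H gauche pairs: I(0°)/iPr(300°); I(0°)/Br(60°); CH2Cl(120°)/COOH(180°); CH2Cl(120°)/Br(60°); CHO(240°)/COOH(180°); CHO(240°)/iPr(300°) — 6 interactions.

6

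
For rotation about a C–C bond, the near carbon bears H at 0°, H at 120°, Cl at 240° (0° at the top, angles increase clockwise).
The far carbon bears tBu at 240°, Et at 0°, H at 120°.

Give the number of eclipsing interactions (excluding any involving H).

1

Non-H eclipsing pairs: Cl(240°)/tBu(240°) — 1 interaction.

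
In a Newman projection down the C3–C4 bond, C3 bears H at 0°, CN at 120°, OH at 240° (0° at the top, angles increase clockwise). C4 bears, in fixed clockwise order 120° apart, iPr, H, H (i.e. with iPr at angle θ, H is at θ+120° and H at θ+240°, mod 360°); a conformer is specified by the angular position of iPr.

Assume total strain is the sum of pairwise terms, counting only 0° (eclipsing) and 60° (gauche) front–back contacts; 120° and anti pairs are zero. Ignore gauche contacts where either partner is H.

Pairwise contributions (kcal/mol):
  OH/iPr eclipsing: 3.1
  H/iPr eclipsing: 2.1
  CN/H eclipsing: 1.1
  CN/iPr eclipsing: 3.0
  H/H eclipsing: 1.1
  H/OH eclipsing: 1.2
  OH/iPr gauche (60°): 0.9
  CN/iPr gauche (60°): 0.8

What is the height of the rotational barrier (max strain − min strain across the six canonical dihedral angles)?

4.5 kcal/mol

iPr at 0° (eclipsed): H(0°)/iPr(0°) eclipsed 2.1; CN(120°)/H(120°) eclipsed 1.1; OH(240°)/H(240°) eclipsed 1.2 → 4.4 kcal/mol.
iPr at 60° (staggered): CN(120°)/iPr(60°) gauche 0.8 → 0.8 kcal/mol.
iPr at 120° (eclipsed): H(0°)/H(0°) eclipsed 1.1; CN(120°)/iPr(120°) eclipsed 3.0; OH(240°)/H(240°) eclipsed 1.2 → 5.3 kcal/mol.
iPr at 180° (staggered): CN(120°)/iPr(180°) gauche 0.8; OH(240°)/iPr(180°) gauche 0.9 → 1.7 kcal/mol.
iPr at 240° (eclipsed): H(0°)/H(0°) eclipsed 1.1; CN(120°)/H(120°) eclipsed 1.1; OH(240°)/iPr(240°) eclipsed 3.1 → 5.3 kcal/mol.
iPr at 300° (staggered): OH(240°)/iPr(300°) gauche 0.9 → 0.9 kcal/mol.
Max at 120° (5.3 kcal/mol), min at 60° (0.8 kcal/mol); barrier = 4.5 kcal/mol.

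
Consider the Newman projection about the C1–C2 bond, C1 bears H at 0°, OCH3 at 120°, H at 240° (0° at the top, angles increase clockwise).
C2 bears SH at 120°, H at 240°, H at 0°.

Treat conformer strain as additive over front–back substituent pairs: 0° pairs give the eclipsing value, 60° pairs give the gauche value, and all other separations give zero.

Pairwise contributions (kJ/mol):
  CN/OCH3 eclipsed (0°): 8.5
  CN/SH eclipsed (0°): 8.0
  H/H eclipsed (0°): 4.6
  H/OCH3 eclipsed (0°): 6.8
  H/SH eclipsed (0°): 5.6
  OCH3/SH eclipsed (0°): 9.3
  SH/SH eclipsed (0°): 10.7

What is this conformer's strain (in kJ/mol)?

18.5 kJ/mol

This conformer is eclipsed. H at 0° is eclipsed with H at 0° (4.6); OCH3 at 120° is eclipsed with SH at 120° (9.3); H at 240° is eclipsed with H at 240° (4.6). Total 18.5 kJ/mol.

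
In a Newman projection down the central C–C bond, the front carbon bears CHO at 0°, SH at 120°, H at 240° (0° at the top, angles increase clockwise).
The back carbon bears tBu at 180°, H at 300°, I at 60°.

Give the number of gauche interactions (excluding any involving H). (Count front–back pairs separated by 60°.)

3

Non-H gauche pairs: CHO(0°)/I(60°); SH(120°)/tBu(180°); SH(120°)/I(60°) — 3 interactions.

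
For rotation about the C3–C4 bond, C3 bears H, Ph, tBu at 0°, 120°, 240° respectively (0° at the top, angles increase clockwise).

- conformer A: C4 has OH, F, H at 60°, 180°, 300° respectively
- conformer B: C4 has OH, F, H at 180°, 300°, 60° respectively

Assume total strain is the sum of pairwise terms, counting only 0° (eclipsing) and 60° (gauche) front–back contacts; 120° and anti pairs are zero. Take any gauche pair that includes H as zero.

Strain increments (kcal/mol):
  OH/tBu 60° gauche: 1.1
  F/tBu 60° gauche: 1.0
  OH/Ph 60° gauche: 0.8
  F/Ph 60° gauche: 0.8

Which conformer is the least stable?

A (staggered): Ph–OH gauche, Ph–F gauche, tBu–F gauche; 0.8 + 0.8 + 1.0 = 2.6 kcal/mol.
B (staggered): Ph–OH gauche, tBu–OH gauche, tBu–F gauche; 0.8 + 1.1 + 1.0 = 2.9 kcal/mol.
B has the highest total (2.9 kcal/mol).

B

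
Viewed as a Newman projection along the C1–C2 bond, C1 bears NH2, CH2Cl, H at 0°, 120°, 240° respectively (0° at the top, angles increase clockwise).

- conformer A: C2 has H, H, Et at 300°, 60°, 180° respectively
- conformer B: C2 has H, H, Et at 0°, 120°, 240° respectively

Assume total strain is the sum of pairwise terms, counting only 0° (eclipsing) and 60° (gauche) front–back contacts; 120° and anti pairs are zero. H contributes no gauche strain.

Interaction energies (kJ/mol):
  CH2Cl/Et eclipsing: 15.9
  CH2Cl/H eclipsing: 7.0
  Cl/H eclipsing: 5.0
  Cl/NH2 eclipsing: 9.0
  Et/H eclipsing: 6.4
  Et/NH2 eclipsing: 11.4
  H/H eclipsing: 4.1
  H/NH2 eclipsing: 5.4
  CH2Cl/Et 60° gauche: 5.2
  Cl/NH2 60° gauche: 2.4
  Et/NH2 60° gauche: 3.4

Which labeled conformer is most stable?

A

A (staggered): CH2Cl(120°)/Et(180°) gauche 5.2 → 5.2 kJ/mol.
B (eclipsed): NH2(0°)/H(0°) eclipsed 5.4; CH2Cl(120°)/H(120°) eclipsed 7.0; H(240°)/Et(240°) eclipsed 6.4 → 18.8 kJ/mol.
A has the lowest total (5.2 kJ/mol).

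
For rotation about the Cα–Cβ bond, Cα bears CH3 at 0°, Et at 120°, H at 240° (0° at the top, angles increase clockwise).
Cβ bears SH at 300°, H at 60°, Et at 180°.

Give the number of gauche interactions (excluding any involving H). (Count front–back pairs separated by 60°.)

2

Non-H gauche pairs: CH3(0°)/SH(300°); Et(120°)/Et(180°) — 2 interactions.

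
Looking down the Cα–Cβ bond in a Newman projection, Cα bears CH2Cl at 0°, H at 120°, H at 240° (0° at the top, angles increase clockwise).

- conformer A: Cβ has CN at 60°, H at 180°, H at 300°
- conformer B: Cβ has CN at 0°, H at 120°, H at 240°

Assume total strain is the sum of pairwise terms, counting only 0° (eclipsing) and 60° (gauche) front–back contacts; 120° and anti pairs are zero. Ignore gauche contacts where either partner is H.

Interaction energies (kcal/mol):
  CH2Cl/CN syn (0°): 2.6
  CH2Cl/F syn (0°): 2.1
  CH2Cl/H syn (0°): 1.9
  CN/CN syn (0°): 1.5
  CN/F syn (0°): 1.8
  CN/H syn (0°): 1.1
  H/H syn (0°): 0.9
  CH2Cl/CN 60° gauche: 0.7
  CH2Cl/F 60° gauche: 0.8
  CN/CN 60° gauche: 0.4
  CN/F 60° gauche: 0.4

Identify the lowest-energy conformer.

A

A is staggered. CH2Cl at 0° is gauche with CN at 60° (0.7). Total 0.7 kcal/mol.
B is eclipsed. CH2Cl at 0° is eclipsed with CN at 0° (2.6); H at 120° is eclipsed with H at 120° (0.9); H at 240° is eclipsed with H at 240° (0.9). Total 4.4 kcal/mol.
A has the lowest total (0.7 kcal/mol).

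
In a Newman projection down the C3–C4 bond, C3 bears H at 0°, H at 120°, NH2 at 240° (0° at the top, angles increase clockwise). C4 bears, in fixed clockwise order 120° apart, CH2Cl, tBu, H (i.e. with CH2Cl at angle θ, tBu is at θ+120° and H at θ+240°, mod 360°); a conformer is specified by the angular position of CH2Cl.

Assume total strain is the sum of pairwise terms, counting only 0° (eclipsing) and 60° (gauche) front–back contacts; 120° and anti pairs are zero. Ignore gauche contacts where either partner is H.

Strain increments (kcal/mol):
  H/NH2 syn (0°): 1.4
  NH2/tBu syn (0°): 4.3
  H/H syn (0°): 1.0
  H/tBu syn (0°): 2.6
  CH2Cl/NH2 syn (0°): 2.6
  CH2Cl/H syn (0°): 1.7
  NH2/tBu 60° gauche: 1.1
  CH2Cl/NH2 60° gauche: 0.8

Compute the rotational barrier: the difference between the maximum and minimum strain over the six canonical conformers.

6.2 kcal/mol

CH2Cl at 0° (eclipsed): H(0°)/CH2Cl(0°) eclipsed 1.7; H(120°)/tBu(120°) eclipsed 2.6; NH2(240°)/H(240°) eclipsed 1.4 → 5.7 kcal/mol.
CH2Cl at 60° (staggered): NH2(240°)/tBu(180°) gauche 1.1 → 1.1 kcal/mol.
CH2Cl at 120° (eclipsed): H(0°)/H(0°) eclipsed 1.0; H(120°)/CH2Cl(120°) eclipsed 1.7; NH2(240°)/tBu(240°) eclipsed 4.3 → 7.0 kcal/mol.
CH2Cl at 180° (staggered): NH2(240°)/CH2Cl(180°) gauche 0.8; NH2(240°)/tBu(300°) gauche 1.1 → 1.9 kcal/mol.
CH2Cl at 240° (eclipsed): H(0°)/tBu(0°) eclipsed 2.6; H(120°)/H(120°) eclipsed 1.0; NH2(240°)/CH2Cl(240°) eclipsed 2.6 → 6.2 kcal/mol.
CH2Cl at 300° (staggered): NH2(240°)/CH2Cl(300°) gauche 0.8 → 0.8 kcal/mol.
Max at 120° (7.0 kcal/mol), min at 300° (0.8 kcal/mol); barrier = 6.2 kcal/mol.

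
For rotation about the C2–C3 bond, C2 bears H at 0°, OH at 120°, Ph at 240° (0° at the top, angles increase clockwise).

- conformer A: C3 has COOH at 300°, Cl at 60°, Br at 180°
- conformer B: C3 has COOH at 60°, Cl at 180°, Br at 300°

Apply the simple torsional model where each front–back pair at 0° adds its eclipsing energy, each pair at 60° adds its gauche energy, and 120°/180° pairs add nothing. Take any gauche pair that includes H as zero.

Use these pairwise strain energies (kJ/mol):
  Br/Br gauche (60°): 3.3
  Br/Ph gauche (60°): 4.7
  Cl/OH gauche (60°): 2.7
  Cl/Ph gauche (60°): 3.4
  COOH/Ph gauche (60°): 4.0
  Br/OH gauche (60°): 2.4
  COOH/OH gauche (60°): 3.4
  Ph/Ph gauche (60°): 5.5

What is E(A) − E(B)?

-0.4 kJ/mol

A is staggered. OH at 120° is gauche with Cl at 60° (2.7); OH at 120° is gauche with Br at 180° (2.4); Ph at 240° is gauche with COOH at 300° (4.0); Ph at 240° is gauche with Br at 180° (4.7). Total 13.8 kJ/mol.
B is staggered. OH at 120° is gauche with COOH at 60° (3.4); OH at 120° is gauche with Cl at 180° (2.7); Ph at 240° is gauche with Cl at 180° (3.4); Ph at 240° is gauche with Br at 300° (4.7). Total 14.2 kJ/mol.
E(A) − E(B) = 13.8 − 14.2 = -0.4 kJ/mol.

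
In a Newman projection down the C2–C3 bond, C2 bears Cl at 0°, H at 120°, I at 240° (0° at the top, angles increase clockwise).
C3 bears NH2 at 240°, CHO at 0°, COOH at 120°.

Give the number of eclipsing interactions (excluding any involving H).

2

Non-H eclipsing pairs: Cl(0°)/CHO(0°); I(240°)/NH2(240°) — 2 interactions.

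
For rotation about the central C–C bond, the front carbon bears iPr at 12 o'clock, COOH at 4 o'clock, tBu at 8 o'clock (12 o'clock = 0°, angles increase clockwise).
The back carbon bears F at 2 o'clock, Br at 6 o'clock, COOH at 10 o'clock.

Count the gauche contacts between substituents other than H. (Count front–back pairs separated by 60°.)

Non-H gauche pairs: iPr(0°)/F(60°); iPr(0°)/COOH(300°); COOH(120°)/F(60°); COOH(120°)/Br(180°); tBu(240°)/Br(180°); tBu(240°)/COOH(300°) — 6 interactions.

6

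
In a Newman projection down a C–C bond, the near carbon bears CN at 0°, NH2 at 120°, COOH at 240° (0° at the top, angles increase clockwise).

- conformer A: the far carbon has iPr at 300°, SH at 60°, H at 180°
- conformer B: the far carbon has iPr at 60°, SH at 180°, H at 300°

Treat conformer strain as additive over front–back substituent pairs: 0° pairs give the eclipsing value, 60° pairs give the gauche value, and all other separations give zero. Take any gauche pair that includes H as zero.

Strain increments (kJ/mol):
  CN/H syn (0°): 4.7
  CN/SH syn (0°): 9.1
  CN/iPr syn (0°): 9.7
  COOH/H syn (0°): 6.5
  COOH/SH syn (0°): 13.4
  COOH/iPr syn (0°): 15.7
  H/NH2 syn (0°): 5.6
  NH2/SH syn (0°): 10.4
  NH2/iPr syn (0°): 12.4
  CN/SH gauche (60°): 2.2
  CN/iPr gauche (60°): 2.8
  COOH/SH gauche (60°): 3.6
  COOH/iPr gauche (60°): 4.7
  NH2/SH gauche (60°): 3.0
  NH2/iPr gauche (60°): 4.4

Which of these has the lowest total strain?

A (staggered): CN–iPr gauche, CN–SH gauche, NH2–SH gauche, COOH–iPr gauche; 2.8 + 2.2 + 3.0 + 4.7 = 12.7 kJ/mol.
B (staggered): CN–iPr gauche, NH2–iPr gauche, NH2–SH gauche, COOH–SH gauche; 2.8 + 4.4 + 3.0 + 3.6 = 13.8 kJ/mol.
A has the lowest total (12.7 kJ/mol).

A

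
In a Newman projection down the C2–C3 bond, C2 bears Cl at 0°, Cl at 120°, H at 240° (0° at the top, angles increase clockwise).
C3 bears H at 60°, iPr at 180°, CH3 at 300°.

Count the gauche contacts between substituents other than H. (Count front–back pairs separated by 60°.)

Non-H gauche pairs: Cl(0°)/CH3(300°); Cl(120°)/iPr(180°) — 2 interactions.

2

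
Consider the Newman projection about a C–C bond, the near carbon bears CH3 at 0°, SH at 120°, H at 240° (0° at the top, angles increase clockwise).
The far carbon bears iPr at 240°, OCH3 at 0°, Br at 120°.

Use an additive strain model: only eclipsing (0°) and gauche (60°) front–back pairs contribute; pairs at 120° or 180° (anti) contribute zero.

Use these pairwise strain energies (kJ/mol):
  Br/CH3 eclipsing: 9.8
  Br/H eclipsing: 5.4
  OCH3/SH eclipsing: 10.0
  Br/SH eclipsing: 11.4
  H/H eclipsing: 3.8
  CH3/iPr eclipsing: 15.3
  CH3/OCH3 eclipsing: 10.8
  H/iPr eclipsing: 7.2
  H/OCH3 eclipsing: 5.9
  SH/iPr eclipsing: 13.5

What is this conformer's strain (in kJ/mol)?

29.4 kJ/mol

This conformer (eclipsed): CH3–OCH3 eclipsed, SH–Br eclipsed, H–iPr eclipsed; 10.8 + 11.4 + 7.2 = 29.4 kJ/mol.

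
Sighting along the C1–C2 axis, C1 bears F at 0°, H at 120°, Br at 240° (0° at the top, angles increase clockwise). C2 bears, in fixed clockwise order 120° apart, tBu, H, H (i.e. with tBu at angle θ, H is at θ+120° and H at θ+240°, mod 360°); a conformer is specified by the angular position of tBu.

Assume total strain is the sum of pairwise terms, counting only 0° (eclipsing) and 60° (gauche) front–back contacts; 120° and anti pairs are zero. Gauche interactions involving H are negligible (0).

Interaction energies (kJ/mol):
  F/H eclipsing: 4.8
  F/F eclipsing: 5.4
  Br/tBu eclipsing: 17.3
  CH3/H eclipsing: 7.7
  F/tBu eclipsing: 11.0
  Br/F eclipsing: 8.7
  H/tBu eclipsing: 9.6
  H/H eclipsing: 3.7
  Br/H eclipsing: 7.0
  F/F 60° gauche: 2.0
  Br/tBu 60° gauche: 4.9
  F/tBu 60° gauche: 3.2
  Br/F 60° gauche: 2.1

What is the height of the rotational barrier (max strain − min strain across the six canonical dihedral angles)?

22.6 kJ/mol

tBu at 0° (eclipsed): F(0°)/tBu(0°) eclipsed 11.0; H(120°)/H(120°) eclipsed 3.7; Br(240°)/H(240°) eclipsed 7.0 → 21.7 kJ/mol.
tBu at 60° (staggered): F(0°)/tBu(60°) gauche 3.2 → 3.2 kJ/mol.
tBu at 120° (eclipsed): F(0°)/H(0°) eclipsed 4.8; H(120°)/tBu(120°) eclipsed 9.6; Br(240°)/H(240°) eclipsed 7.0 → 21.4 kJ/mol.
tBu at 180° (staggered): Br(240°)/tBu(180°) gauche 4.9 → 4.9 kJ/mol.
tBu at 240° (eclipsed): F(0°)/H(0°) eclipsed 4.8; H(120°)/H(120°) eclipsed 3.7; Br(240°)/tBu(240°) eclipsed 17.3 → 25.8 kJ/mol.
tBu at 300° (staggered): F(0°)/tBu(300°) gauche 3.2; Br(240°)/tBu(300°) gauche 4.9 → 8.1 kJ/mol.
Max at 240° (25.8 kJ/mol), min at 60° (3.2 kJ/mol); barrier = 22.6 kJ/mol.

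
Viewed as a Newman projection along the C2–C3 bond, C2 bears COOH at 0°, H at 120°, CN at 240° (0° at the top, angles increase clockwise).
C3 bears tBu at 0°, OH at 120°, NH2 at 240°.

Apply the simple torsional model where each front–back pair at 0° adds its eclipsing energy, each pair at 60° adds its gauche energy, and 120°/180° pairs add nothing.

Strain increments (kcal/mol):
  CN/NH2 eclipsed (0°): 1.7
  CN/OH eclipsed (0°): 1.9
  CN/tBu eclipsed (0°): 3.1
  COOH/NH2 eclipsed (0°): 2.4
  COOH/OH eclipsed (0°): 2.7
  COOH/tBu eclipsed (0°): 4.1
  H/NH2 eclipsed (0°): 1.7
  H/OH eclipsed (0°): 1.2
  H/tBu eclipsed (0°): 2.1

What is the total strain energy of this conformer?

This conformer (eclipsed): COOH–tBu eclipsed, H–OH eclipsed, CN–NH2 eclipsed; 4.1 + 1.2 + 1.7 = 7.0 kcal/mol.

7.0 kcal/mol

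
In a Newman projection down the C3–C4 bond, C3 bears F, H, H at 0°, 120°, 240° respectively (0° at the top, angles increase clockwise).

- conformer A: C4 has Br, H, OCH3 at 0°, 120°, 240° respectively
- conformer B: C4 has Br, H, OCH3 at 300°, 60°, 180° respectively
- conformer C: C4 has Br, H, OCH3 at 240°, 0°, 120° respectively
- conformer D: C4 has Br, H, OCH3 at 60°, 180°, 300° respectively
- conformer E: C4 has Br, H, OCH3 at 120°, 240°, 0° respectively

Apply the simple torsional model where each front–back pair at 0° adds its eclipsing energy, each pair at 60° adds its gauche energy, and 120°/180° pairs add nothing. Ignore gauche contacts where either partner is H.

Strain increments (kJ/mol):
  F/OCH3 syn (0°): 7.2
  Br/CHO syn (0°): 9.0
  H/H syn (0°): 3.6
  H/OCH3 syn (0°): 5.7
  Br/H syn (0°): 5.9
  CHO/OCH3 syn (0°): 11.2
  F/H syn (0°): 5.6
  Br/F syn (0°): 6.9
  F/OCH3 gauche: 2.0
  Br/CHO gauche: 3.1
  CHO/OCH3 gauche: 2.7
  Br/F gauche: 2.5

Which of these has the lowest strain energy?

B

A is eclipsed. F at 0° is eclipsed with Br at 0° (6.9); H at 120° is eclipsed with H at 120° (3.6); H at 240° is eclipsed with OCH3 at 240° (5.7). Total 16.2 kJ/mol.
B is staggered. F at 0° is gauche with Br at 300° (2.5). Total 2.5 kJ/mol.
C is eclipsed. F at 0° is eclipsed with H at 0° (5.6); H at 120° is eclipsed with OCH3 at 120° (5.7); H at 240° is eclipsed with Br at 240° (5.9). Total 17.2 kJ/mol.
D is staggered. F at 0° is gauche with Br at 60° (2.5); F at 0° is gauche with OCH3 at 300° (2.0). Total 4.5 kJ/mol.
E is eclipsed. F at 0° is eclipsed with OCH3 at 0° (7.2); H at 120° is eclipsed with Br at 120° (5.9); H at 240° is eclipsed with H at 240° (3.6). Total 16.7 kJ/mol.
B has the lowest total (2.5 kJ/mol).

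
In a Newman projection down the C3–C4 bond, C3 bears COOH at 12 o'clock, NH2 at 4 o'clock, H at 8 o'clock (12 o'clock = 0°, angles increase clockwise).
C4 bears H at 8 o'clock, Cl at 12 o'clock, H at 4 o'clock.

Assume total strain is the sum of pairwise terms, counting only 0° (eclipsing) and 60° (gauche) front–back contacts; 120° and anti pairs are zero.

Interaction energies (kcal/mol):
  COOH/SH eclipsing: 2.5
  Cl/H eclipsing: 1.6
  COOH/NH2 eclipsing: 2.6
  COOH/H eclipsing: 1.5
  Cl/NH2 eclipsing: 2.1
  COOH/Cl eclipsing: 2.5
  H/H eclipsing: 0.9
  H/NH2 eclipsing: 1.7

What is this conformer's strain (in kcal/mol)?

This conformer (eclipsed): COOH(0°)/Cl(0°) eclipsed 2.5; NH2(120°)/H(120°) eclipsed 1.7; H(240°)/H(240°) eclipsed 0.9 → 5.1 kcal/mol.

5.1 kcal/mol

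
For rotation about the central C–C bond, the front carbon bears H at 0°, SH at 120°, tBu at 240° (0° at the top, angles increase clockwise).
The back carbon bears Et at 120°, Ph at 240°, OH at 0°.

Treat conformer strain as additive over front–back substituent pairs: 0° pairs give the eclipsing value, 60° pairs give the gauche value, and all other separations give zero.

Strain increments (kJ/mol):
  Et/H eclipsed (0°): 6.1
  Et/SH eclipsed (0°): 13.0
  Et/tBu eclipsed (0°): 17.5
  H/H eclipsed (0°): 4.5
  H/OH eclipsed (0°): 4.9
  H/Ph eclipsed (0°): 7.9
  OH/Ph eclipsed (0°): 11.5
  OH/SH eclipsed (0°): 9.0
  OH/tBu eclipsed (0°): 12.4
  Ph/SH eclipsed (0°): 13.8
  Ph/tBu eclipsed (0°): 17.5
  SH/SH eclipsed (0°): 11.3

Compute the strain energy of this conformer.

This conformer (eclipsed): H(0°)/OH(0°) eclipsed 4.9; SH(120°)/Et(120°) eclipsed 13.0; tBu(240°)/Ph(240°) eclipsed 17.5 → 35.4 kJ/mol.

35.4 kJ/mol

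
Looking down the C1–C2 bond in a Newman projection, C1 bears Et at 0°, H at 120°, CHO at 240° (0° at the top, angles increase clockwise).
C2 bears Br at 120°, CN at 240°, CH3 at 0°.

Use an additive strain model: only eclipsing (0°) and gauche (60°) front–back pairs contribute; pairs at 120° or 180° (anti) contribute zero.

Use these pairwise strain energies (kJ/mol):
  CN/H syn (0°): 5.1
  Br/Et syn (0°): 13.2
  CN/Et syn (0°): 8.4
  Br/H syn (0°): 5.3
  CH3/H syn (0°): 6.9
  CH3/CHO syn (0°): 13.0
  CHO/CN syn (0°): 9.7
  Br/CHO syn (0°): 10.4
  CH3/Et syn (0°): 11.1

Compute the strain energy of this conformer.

This conformer (eclipsed): Et–CH3 eclipsed, H–Br eclipsed, CHO–CN eclipsed; 11.1 + 5.3 + 9.7 = 26.1 kJ/mol.

26.1 kJ/mol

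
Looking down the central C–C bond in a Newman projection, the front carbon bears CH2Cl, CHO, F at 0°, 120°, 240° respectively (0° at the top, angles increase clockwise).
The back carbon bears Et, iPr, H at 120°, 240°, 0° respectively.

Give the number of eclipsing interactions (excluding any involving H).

Non-H eclipsing pairs: CHO(120°)/Et(120°); F(240°)/iPr(240°) — 2 interactions.

2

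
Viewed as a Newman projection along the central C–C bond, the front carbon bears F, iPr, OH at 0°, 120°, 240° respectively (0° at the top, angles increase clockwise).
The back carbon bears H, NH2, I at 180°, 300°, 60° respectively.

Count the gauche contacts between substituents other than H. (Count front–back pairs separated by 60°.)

Non-H gauche pairs: F(0°)/NH2(300°); F(0°)/I(60°); iPr(120°)/I(60°); OH(240°)/NH2(300°) — 4 interactions.

4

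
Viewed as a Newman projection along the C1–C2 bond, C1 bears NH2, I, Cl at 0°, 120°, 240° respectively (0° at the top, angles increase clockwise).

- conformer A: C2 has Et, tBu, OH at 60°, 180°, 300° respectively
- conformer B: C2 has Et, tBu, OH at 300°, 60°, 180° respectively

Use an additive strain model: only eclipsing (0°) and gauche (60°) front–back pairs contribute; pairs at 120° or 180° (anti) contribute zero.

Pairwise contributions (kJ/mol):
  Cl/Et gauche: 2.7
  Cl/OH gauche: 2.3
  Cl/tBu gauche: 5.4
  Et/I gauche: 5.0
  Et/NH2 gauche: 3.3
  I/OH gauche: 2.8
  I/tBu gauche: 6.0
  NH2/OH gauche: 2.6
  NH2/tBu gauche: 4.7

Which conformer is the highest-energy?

A

A (staggered): NH2(0°)/Et(60°) gauche 3.3; NH2(0°)/OH(300°) gauche 2.6; I(120°)/Et(60°) gauche 5.0; I(120°)/tBu(180°) gauche 6.0; Cl(240°)/tBu(180°) gauche 5.4; Cl(240°)/OH(300°) gauche 2.3 → 24.6 kJ/mol.
B (staggered): NH2(0°)/Et(300°) gauche 3.3; NH2(0°)/tBu(60°) gauche 4.7; I(120°)/tBu(60°) gauche 6.0; I(120°)/OH(180°) gauche 2.8; Cl(240°)/Et(300°) gauche 2.7; Cl(240°)/OH(180°) gauche 2.3 → 21.8 kJ/mol.
A has the highest total (24.6 kJ/mol).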